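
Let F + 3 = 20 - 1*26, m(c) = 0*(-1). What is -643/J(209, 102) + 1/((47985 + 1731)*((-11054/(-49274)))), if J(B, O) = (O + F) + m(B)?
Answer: -58893820745/8518190292 ≈ -6.9139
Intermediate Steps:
m(c) = 0
F = -9 (F = -3 + (20 - 1*26) = -3 + (20 - 26) = -3 - 6 = -9)
J(B, O) = -9 + O (J(B, O) = (O - 9) + 0 = (-9 + O) + 0 = -9 + O)
-643/J(209, 102) + 1/((47985 + 1731)*((-11054/(-49274)))) = -643/(-9 + 102) + 1/((47985 + 1731)*((-11054/(-49274)))) = -643/93 + 1/(49716*((-11054*(-1/49274)))) = -643*1/93 + 1/(49716*(5527/24637)) = -643/93 + (1/49716)*(24637/5527) = -643/93 + 24637/274780332 = -58893820745/8518190292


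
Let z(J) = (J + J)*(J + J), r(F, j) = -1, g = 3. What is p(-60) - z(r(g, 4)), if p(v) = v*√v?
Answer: -4 - 120*I*√15 ≈ -4.0 - 464.76*I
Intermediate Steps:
p(v) = v^(3/2)
z(J) = 4*J² (z(J) = (2*J)*(2*J) = 4*J²)
p(-60) - z(r(g, 4)) = (-60)^(3/2) - 4*(-1)² = -120*I*√15 - 4 = -4 - 120*I*√15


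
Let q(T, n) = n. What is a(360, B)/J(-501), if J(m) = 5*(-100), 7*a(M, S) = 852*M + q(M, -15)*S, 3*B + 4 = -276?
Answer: -15406/175 ≈ -88.034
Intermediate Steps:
B = -280/3 (B = -4/3 + (⅓)*(-276) = -4/3 - 92 = -280/3 ≈ -93.333)
a(M, S) = -15*S/7 + 852*M/7 (a(M, S) = (852*M - 15*S)/7 = (-15*S + 852*M)/7 = -15*S/7 + 852*M/7)
J(m) = -500
a(360, B)/J(-501) = (-15/7*(-280/3) + (852/7)*360)/(-500) = (200 + 306720/7)*(-1/500) = (308120/7)*(-1/500) = -15406/175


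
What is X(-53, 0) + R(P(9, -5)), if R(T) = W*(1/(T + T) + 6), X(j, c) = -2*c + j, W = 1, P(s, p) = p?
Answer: -471/10 ≈ -47.100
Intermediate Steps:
X(j, c) = j - 2*c
R(T) = 6 + 1/(2*T) (R(T) = 1*(1/(T + T) + 6) = 1*(1/(2*T) + 6) = 1*(6 + 1/(2*T)) = 6 + 1/(2*T))
X(-53, 0) + R(P(9, -5)) = (-53 - 2*0) + (6 + (½)/(-5)) = (-53 + 0) + (6 + (½)*(-⅕)) = -53 + (6 - ⅒) = -53 + 59/10 = -471/10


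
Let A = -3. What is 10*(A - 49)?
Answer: -520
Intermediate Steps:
10*(A - 49) = 10*(-3 - 49) = 10*(-52) = -520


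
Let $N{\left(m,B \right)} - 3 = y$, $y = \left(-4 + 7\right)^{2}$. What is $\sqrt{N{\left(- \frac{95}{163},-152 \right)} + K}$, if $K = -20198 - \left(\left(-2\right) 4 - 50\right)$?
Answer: $4 i \sqrt{1258} \approx 141.87 i$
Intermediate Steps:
$y = 9$ ($y = 3^{2} = 9$)
$N{\left(m,B \right)} = 12$ ($N{\left(m,B \right)} = 3 + 9 = 12$)
$K = -20140$ ($K = -20198 - \left(-8 - 50\right) = -20198 - -58 = -20198 + 58 = -20140$)
$\sqrt{N{\left(- \frac{95}{163},-152 \right)} + K} = \sqrt{12 - 20140} = \sqrt{-20128} = 4 i \sqrt{1258}$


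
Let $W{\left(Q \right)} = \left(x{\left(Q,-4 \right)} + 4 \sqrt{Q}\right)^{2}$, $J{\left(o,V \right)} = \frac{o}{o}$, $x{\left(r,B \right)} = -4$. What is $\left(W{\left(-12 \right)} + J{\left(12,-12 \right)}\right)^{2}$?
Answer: $18337 + 22400 i \sqrt{3} \approx 18337.0 + 38798.0 i$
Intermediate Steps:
$J{\left(o,V \right)} = 1$
$W{\left(Q \right)} = \left(-4 + 4 \sqrt{Q}\right)^{2}$
$\left(W{\left(-12 \right)} + J{\left(12,-12 \right)}\right)^{2} = \left(16 \left(-1 + \sqrt{-12}\right)^{2} + 1\right)^{2} = \left(16 \left(-1 + 2 i \sqrt{3}\right)^{2} + 1\right)^{2} = \left(1 + 16 \left(-1 + 2 i \sqrt{3}\right)^{2}\right)^{2}$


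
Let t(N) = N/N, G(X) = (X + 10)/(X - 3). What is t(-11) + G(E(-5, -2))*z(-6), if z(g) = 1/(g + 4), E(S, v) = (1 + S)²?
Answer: 0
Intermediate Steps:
G(X) = (10 + X)/(-3 + X)
z(g) = 1/(4 + g)
t(N) = 1
t(-11) + G(E(-5, -2))*z(-6) = 1 + ((10 + (1 - 5)²)/(-3 + (1 - 5)²))/(4 - 6) = 1 + ((10 + (-4)²)/(-3 + (-4)²))/(-2) = 1 + ((10 + 16)/(-3 + 16))*(-½) = 1 + (26/13)*(-½) = 1 + ((1/13)*26)*(-½) = 1 + 2*(-½) = 1 - 1 = 0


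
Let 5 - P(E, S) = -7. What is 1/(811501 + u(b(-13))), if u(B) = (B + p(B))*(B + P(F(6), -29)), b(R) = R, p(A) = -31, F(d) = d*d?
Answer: 1/811545 ≈ 1.2322e-6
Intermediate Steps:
F(d) = d²
P(E, S) = 12 (P(E, S) = 5 - 1*(-7) = 5 + 7 = 12)
u(B) = (-31 + B)*(12 + B) (u(B) = (B - 31)*(B + 12) = (-31 + B)*(12 + B))
1/(811501 + u(b(-13))) = 1/(811501 + (-372 + (-13)² - 19*(-13))) = 1/(811501 + (-372 + 169 + 247)) = 1/(811501 + 44) = 1/811545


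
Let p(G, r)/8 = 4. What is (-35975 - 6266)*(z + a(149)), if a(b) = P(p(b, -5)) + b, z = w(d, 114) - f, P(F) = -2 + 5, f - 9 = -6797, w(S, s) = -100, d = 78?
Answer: -288928440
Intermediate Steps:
p(G, r) = 32 (p(G, r) = 8*4 = 32)
f = -6788 (f = 9 - 6797 = -6788)
P(F) = 3
z = 6688 (z = -100 - 1*(-6788) = -100 + 6788 = 6688)
a(b) = 3 + b
(-35975 - 6266)*(z + a(149)) = (-35975 - 6266)*(6688 + (3 + 149)) = -42241*(6688 + 152) = -42241*6840 = -288928440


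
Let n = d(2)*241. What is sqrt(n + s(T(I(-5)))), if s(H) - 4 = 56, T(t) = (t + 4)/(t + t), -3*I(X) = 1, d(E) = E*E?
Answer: 32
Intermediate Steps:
d(E) = E**2
I(X) = -1/3 (I(X) = -1/3*1 = -1/3)
T(t) = (4 + t)/(2*t) (T(t) = (4 + t)/((2*t)) = (4 + t)*(1/(2*t)) = (4 + t)/(2*t))
s(H) = 60 (s(H) = 4 + 56 = 60)
n = 964 (n = 2**2*241 = 4*241 = 964)
sqrt(n + s(T(I(-5)))) = sqrt(964 + 60) = sqrt(1024) = 32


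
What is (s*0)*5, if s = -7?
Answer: 0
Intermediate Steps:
(s*0)*5 = -7*0*5 = 0*5 = 0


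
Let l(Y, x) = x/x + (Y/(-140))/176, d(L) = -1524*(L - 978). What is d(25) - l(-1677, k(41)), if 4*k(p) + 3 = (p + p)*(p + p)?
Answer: 35786419763/24640 ≈ 1.4524e+6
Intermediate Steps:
k(p) = -3/4 + p**2 (k(p) = -3/4 + ((p + p)*(p + p))/4 = -3/4 + ((2*p)*(2*p))/4 = -3/4 + (4*p**2)/4 = -3/4 + p**2)
d(L) = 1490472 - 1524*L (d(L) = -1524*(-978 + L) = 1490472 - 1524*L)
l(Y, x) = 1 - Y/24640 (l(Y, x) = 1 + (Y*(-1/140))*(1/176) = 1 - Y/140*(1/176) = 1 - Y/24640)
d(25) - l(-1677, k(41)) = (1490472 - 1524*25) - (1 - 1/24640*(-1677)) = (1490472 - 38100) - (1 + 1677/24640) = 1452372 - 1*26317/24640 = 1452372 - 26317/24640 = 35786419763/24640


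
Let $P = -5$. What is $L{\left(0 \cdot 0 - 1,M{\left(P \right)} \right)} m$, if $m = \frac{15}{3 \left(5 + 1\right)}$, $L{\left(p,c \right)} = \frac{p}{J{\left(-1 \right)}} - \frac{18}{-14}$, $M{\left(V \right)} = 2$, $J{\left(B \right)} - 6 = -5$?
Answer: $\frac{5}{21} \approx 0.2381$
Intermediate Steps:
$J{\left(B \right)} = 1$ ($J{\left(B \right)} = 6 - 5 = 1$)
$L{\left(p,c \right)} = \frac{9}{7} + p$ ($L{\left(p,c \right)} = \frac{p}{1} - \frac{18}{-14} = p 1 - - \frac{9}{7} = p + \frac{9}{7} = \frac{9}{7} + p$)
$m = \frac{5}{6}$ ($m = \frac{15}{3 \cdot 6} = \frac{15}{18} = 15 \cdot \frac{1}{18} = \frac{5}{6} \approx 0.83333$)
$L{\left(0 \cdot 0 - 1,M{\left(P \right)} \right)} m = \left(\frac{9}{7} + \left(0 \cdot 0 - 1\right)\right) \frac{5}{6} = \left(\frac{9}{7} + \left(0 - 1\right)\right) \frac{5}{6} = \left(\frac{9}{7} - 1\right) \frac{5}{6} = \frac{2}{7} \cdot \frac{5}{6} = \frac{5}{21}$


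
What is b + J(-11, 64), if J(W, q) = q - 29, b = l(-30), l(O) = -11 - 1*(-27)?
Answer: 51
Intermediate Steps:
l(O) = 16 (l(O) = -11 + 27 = 16)
b = 16
J(W, q) = -29 + q
b + J(-11, 64) = 16 + (-29 + 64) = 16 + 35 = 51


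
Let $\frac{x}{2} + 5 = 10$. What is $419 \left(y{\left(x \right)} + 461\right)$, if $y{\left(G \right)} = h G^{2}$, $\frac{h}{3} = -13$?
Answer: $-1440941$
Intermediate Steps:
$h = -39$ ($h = 3 \left(-13\right) = -39$)
$x = 10$ ($x = -10 + 2 \cdot 10 = -10 + 20 = 10$)
$y{\left(G \right)} = - 39 G^{2}$
$419 \left(y{\left(x \right)} + 461\right) = 419 \left(- 39 \cdot 10^{2} + 461\right) = 419 \left(\left(-39\right) 100 + 461\right) = 419 \left(-3900 + 461\right) = 419 \left(-3439\right) = -1440941$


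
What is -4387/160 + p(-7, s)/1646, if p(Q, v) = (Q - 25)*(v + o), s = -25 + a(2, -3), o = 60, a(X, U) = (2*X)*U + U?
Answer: -3661701/131680 ≈ -27.808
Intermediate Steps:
a(X, U) = U + 2*U*X (a(X, U) = 2*U*X + U = U + 2*U*X)
s = -40 (s = -25 - 3*(1 + 2*2) = -25 - 3*(1 + 4) = -25 - 3*5 = -25 - 15 = -40)
p(Q, v) = (-25 + Q)*(60 + v) (p(Q, v) = (Q - 25)*(v + 60) = (-25 + Q)*(60 + v))
-4387/160 + p(-7, s)/1646 = -4387/160 + (-1500 - 25*(-40) + 60*(-7) - 7*(-40))/1646 = -4387*1/160 + (-1500 + 1000 - 420 + 280)*(1/1646) = -4387/160 - 640*1/1646 = -4387/160 - 320/823 = -3661701/131680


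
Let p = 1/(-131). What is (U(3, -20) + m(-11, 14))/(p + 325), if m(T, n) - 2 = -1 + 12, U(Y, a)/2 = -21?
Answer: -3799/42574 ≈ -0.089233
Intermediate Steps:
U(Y, a) = -42 (U(Y, a) = 2*(-21) = -42)
m(T, n) = 13 (m(T, n) = 2 + (-1 + 12) = 2 + 11 = 13)
p = -1/131 ≈ -0.0076336
(U(3, -20) + m(-11, 14))/(p + 325) = (-42 + 13)/(-1/131 + 325) = -29/42574/131 = -29*131/42574 = -3799/42574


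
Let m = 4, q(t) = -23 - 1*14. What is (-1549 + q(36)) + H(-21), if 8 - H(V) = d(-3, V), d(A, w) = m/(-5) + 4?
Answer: -7906/5 ≈ -1581.2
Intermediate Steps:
q(t) = -37 (q(t) = -23 - 14 = -37)
d(A, w) = 16/5 (d(A, w) = 4/(-5) + 4 = 4*(-⅕) + 4 = -⅘ + 4 = 16/5)
H(V) = 24/5 (H(V) = 8 - 1*16/5 = 8 - 16/5 = 24/5)
(-1549 + q(36)) + H(-21) = (-1549 - 37) + 24/5 = -1586 + 24/5 = -7906/5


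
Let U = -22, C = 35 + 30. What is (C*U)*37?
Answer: -52910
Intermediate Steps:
C = 65
(C*U)*37 = (65*(-22))*37 = -1430*37 = -52910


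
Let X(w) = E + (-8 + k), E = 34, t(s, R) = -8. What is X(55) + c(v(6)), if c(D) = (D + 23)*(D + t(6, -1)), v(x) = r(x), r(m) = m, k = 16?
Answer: -16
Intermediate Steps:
v(x) = x
c(D) = (-8 + D)*(23 + D) (c(D) = (D + 23)*(D - 8) = (23 + D)*(-8 + D) = (-8 + D)*(23 + D))
X(w) = 42 (X(w) = 34 + (-8 + 16) = 34 + 8 = 42)
X(55) + c(v(6)) = 42 + (-184 + 6**2 + 15*6) = 42 + (-184 + 36 + 90) = 42 - 58 = -16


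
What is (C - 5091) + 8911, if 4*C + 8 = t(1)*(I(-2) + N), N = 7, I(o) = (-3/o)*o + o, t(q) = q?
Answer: 7637/2 ≈ 3818.5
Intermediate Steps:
I(o) = -3 + o
C = -3/2 (C = -2 + (1*((-3 - 2) + 7))/4 = -2 + (1*(-5 + 7))/4 = -2 + (1*2)/4 = -2 + (¼)*2 = -2 + ½ = -3/2 ≈ -1.5000)
(C - 5091) + 8911 = (-3/2 - 5091) + 8911 = -10185/2 + 8911 = 7637/2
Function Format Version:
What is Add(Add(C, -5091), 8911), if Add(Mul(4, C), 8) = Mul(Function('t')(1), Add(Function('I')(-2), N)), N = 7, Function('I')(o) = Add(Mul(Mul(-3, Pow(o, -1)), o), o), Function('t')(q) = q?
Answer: Rational(7637, 2) ≈ 3818.5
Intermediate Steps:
Function('I')(o) = Add(-3, o)
C = Rational(-3, 2) (C = Add(-2, Mul(Rational(1, 4), Mul(1, Add(Add(-3, -2), 7)))) = Add(-2, Mul(Rational(1, 4), Mul(1, Add(-5, 7)))) = Add(-2, Mul(Rational(1, 4), Mul(1, 2))) = Add(-2, Mul(Rational(1, 4), 2)) = Add(-2, Rational(1, 2)) = Rational(-3, 2) ≈ -1.5000)
Add(Add(C, -5091), 8911) = Add(Add(Rational(-3, 2), -5091), 8911) = Add(Rational(-10185, 2), 8911) = Rational(7637, 2)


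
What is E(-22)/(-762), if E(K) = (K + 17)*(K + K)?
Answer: -110/381 ≈ -0.28871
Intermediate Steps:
E(K) = 2*K*(17 + K) (E(K) = (17 + K)*(2*K) = 2*K*(17 + K))
E(-22)/(-762) = (2*(-22)*(17 - 22))/(-762) = (2*(-22)*(-5))*(-1/762) = 220*(-1/762) = -110/381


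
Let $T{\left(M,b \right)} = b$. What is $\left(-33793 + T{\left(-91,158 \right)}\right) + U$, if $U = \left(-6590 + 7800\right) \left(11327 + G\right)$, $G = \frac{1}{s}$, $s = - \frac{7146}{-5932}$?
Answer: $\frac{48853769915}{3573} \approx 1.3673 \cdot 10^{7}$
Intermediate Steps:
$s = \frac{3573}{2966}$ ($s = \left(-7146\right) \left(- \frac{1}{5932}\right) = \frac{3573}{2966} \approx 1.2047$)
$G = \frac{2966}{3573}$ ($G = \frac{1}{\frac{3573}{2966}} = \frac{2966}{3573} \approx 0.83011$)
$U = \frac{48973947770}{3573}$ ($U = \left(-6590 + 7800\right) \left(11327 + \frac{2966}{3573}\right) = 1210 \cdot \frac{40474337}{3573} = \frac{48973947770}{3573} \approx 1.3707 \cdot 10^{7}$)
$\left(-33793 + T{\left(-91,158 \right)}\right) + U = \left(-33793 + 158\right) + \frac{48973947770}{3573} = -33635 + \frac{48973947770}{3573} = \frac{48853769915}{3573}$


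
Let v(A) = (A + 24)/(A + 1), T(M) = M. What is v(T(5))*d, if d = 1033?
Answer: 29957/6 ≈ 4992.8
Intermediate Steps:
v(A) = (24 + A)/(1 + A)
v(T(5))*d = ((24 + 5)/(1 + 5))*1033 = (29/6)*1033 = 29957/6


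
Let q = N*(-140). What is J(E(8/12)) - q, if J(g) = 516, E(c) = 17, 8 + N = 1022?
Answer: 142476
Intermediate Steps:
N = 1014 (N = -8 + 1022 = 1014)
q = -141960 (q = 1014*(-140) = -141960)
J(E(8/12)) - q = 516 - 1*(-141960) = 516 + 141960 = 142476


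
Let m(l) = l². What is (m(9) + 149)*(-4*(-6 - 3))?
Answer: 8280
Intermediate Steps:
(m(9) + 149)*(-4*(-6 - 3)) = (9² + 149)*(-4*(-6 - 3)) = (81 + 149)*(-4*(-9)) = 230*36 = 8280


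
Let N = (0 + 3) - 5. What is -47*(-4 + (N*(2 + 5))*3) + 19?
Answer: 2181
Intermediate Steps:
N = -2 (N = 3 - 5 = -2)
-47*(-4 + (N*(2 + 5))*3) + 19 = -47*(-4 - 2*(2 + 5)*3) + 19 = -47*(-4 - 2*7*3) + 19 = -47*(-4 - 14*3) + 19 = -47*(-4 - 42) + 19 = -47*(-46) + 19 = 2162 + 19 = 2181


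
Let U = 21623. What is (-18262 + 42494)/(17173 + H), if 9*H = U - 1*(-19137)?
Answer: 218088/195317 ≈ 1.1166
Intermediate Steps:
H = 40760/9 (H = (21623 - 1*(-19137))/9 = (21623 + 19137)/9 = (⅑)*40760 = 40760/9 ≈ 4528.9)
(-18262 + 42494)/(17173 + H) = (-18262 + 42494)/(17173 + 40760/9) = 24232/(195317/9) = 24232*(9/195317) = 218088/195317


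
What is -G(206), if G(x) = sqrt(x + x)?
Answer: -2*sqrt(103) ≈ -20.298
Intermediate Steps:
G(x) = sqrt(2)*sqrt(x) (G(x) = sqrt(2*x) = sqrt(2)*sqrt(x))
-G(206) = -sqrt(2)*sqrt(206) = -2*sqrt(103)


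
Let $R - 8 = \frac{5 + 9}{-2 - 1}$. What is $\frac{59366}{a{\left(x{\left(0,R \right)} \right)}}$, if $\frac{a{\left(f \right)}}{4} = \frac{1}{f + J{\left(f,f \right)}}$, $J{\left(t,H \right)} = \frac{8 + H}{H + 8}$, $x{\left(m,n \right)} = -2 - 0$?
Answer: $- \frac{29683}{2} \approx -14842.0$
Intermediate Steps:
$R = \frac{10}{3}$ ($R = 8 + \frac{5 + 9}{-2 - 1} = 8 + \frac{14}{-3} = 8 + 14 \left(- \frac{1}{3}\right) = 8 - \frac{14}{3} = \frac{10}{3} \approx 3.3333$)
$x{\left(m,n \right)} = -2$ ($x{\left(m,n \right)} = -2 + 0 = -2$)
$J{\left(t,H \right)} = 1$ ($J{\left(t,H \right)} = \frac{8 + H}{8 + H} = 1$)
$a{\left(f \right)} = \frac{4}{1 + f}$ ($a{\left(f \right)} = \frac{4}{f + 1} = \frac{4}{1 + f}$)
$\frac{59366}{a{\left(x{\left(0,R \right)} \right)}} = \frac{59366}{4 \frac{1}{1 - 2}} = \frac{59366}{4 \frac{1}{-1}} = \frac{59366}{4 \left(-1\right)} = \frac{59366}{-4} = 59366 \left(- \frac{1}{4}\right) = - \frac{29683}{2}$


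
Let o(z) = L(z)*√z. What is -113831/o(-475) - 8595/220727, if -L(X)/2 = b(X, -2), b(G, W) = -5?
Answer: -8595/220727 + 113831*I*√19/950 ≈ -0.038939 + 522.29*I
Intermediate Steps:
L(X) = 10 (L(X) = -2*(-5) = 10)
o(z) = 10*√z
-113831/o(-475) - 8595/220727 = -113831*(-I*√19/950) - 8595/220727 = -(-113831)*I*√19/950 - 8595/220727 = 113831*I*√19/950 - 8595/220727 = -8595/220727 + 113831*I*√19/950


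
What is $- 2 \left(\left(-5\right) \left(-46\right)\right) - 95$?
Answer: $-555$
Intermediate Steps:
$- 2 \left(\left(-5\right) \left(-46\right)\right) - 95 = \left(-2\right) 230 - 95 = -460 - 95 = -555$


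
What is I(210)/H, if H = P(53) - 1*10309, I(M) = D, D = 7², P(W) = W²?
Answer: -49/7500 ≈ -0.0065333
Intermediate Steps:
D = 49
I(M) = 49
H = -7500 (H = 53² - 1*10309 = 2809 - 10309 = -7500)
I(210)/H = 49/(-7500) = 49*(-1/7500) = -49/7500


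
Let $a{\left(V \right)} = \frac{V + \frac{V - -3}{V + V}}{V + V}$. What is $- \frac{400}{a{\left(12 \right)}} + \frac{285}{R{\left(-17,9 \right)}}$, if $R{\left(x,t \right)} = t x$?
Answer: $- \frac{3926395}{5151} \approx -762.26$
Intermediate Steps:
$a{\left(V \right)} = \frac{V + \frac{3 + V}{2 V}}{2 V}$ ($a{\left(V \right)} = \frac{V + \frac{V + 3}{2 V}}{2 V} = \left(V + \left(3 + V\right) \frac{1}{2 V}\right) \frac{1}{2 V} = \left(V + \frac{3 + V}{2 V}\right) \frac{1}{2 V} = \frac{V + \frac{3 + V}{2 V}}{2 V}$)
$- \frac{400}{a{\left(12 \right)}} + \frac{285}{R{\left(-17,9 \right)}} = - \frac{400}{\frac{1}{4} \cdot \frac{1}{144} \left(3 + 12 + 2 \cdot 12^{2}\right)} + \frac{285}{9 \left(-17\right)} = - \frac{400}{\frac{1}{4} \cdot \frac{1}{144} \left(3 + 12 + 2 \cdot 144\right)} + \frac{285}{-153} = - \frac{400}{\frac{1}{4} \cdot \frac{1}{144} \left(3 + 12 + 288\right)} + 285 \left(- \frac{1}{153}\right) = - \frac{400}{\frac{1}{4} \cdot \frac{1}{144} \cdot 303} - \frac{95}{51} = - \frac{400}{\frac{101}{192}} - \frac{95}{51} = \left(-400\right) \frac{192}{101} - \frac{95}{51} = - \frac{76800}{101} - \frac{95}{51} = - \frac{3926395}{5151}$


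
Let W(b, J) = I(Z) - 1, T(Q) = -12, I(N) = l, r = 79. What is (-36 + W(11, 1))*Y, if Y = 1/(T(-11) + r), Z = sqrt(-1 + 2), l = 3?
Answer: -34/67 ≈ -0.50746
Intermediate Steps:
Z = 1 (Z = sqrt(1) = 1)
I(N) = 3
W(b, J) = 2 (W(b, J) = 3 - 1 = 2)
Y = 1/67 (Y = 1/(-12 + 79) = 1/67 ≈ 0.014925)
(-36 + W(11, 1))*Y = (-36 + 2)*(1/67) = -34*1/67 = -34/67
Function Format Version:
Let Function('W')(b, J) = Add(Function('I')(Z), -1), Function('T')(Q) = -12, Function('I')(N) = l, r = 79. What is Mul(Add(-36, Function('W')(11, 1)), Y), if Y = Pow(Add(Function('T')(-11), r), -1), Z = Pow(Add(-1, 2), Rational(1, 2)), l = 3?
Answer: Rational(-34, 67) ≈ -0.50746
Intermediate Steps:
Z = 1 (Z = Pow(1, Rational(1, 2)) = 1)
Function('I')(N) = 3
Function('W')(b, J) = 2 (Function('W')(b, J) = Add(3, -1) = 2)
Y = Rational(1, 67) (Y = Pow(Add(-12, 79), -1) = Pow(67, -1) = Rational(1, 67) ≈ 0.014925)
Mul(Add(-36, Function('W')(11, 1)), Y) = Mul(Add(-36, 2), Rational(1, 67)) = Mul(-34, Rational(1, 67)) = Rational(-34, 67)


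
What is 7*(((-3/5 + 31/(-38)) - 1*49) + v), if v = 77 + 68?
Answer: 125797/190 ≈ 662.09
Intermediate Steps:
v = 145
7*(((-3/5 + 31/(-38)) - 1*49) + v) = 7*(((-3/5 + 31/(-38)) - 1*49) + 145) = 7*(((-3*1/5 + 31*(-1/38)) - 49) + 145) = 7*(((-3/5 - 31/38) - 49) + 145) = 7*((-269/190 - 49) + 145) = 7*(-9579/190 + 145) = 7*(17971/190) = 125797/190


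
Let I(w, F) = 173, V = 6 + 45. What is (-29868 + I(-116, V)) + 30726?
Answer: 1031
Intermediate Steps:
V = 51
(-29868 + I(-116, V)) + 30726 = (-29868 + 173) + 30726 = -29695 + 30726 = 1031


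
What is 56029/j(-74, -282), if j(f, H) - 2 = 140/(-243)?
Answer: 13615047/346 ≈ 39350.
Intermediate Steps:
j(f, H) = 346/243 (j(f, H) = 2 + 140/(-243) = 2 + 140*(-1/243) = 2 - 140/243 = 346/243)
56029/j(-74, -282) = 56029/(346/243) = 56029*(243/346) = 13615047/346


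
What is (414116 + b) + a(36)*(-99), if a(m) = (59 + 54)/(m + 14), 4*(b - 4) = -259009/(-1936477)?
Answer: 80150065262827/193647700 ≈ 4.1390e+5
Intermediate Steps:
b = 31242641/7745908 (b = 4 + (-259009/(-1936477))/4 = 4 + (-259009*(-1/1936477))/4 = 4 + (1/4)*(259009/1936477) = 4 + 259009/7745908 = 31242641/7745908 ≈ 4.0334)
a(m) = 113/(14 + m)
(414116 + b) + a(36)*(-99) = (414116 + 31242641/7745908) + (113/(14 + 36))*(-99) = 3207735679969/7745908 + (113/50)*(-99) = 3207735679969/7745908 - 11187/50 = 80150065262827/193647700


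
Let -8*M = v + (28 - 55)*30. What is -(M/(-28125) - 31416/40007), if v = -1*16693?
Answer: 706258411/818325000 ≈ 0.86305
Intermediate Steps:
v = -16693
M = 17503/8 (M = -(-16693 + (28 - 55)*30)/8 = -(-16693 - 27*30)/8 = -(-16693 - 810)/8 = -1/8*(-17503) = 17503/8 ≈ 2187.9)
-(M/(-28125) - 31416/40007) = -((17503/8)/(-28125) - 31416/40007) = -((17503/8)*(-1/28125) - 31416*1/40007) = -(-17503/225000 - 2856/3637) = -1*(-706258411/818325000) = 706258411/818325000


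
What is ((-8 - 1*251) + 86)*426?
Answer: -73698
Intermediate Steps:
((-8 - 1*251) + 86)*426 = ((-8 - 251) + 86)*426 = (-259 + 86)*426 = -173*426 = -73698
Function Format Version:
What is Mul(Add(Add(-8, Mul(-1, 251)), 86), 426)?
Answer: -73698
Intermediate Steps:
Mul(Add(Add(-8, Mul(-1, 251)), 86), 426) = Mul(Add(Add(-8, -251), 86), 426) = Mul(Add(-259, 86), 426) = Mul(-173, 426) = -73698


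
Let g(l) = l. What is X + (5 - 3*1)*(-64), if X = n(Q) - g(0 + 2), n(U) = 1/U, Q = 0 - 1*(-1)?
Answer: -129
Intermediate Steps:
Q = 1 (Q = 0 + 1 = 1)
n(U) = 1/U
X = -1 (X = 1/1 - (0 + 2) = 1 - 1*2 = 1 - 2 = -1)
X + (5 - 3*1)*(-64) = -1 + (5 - 3*1)*(-64) = -1 + (5 - 3)*(-64) = -1 + 2*(-64) = -1 - 128 = -129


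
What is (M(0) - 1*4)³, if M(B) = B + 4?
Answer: 0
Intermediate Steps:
M(B) = 4 + B
(M(0) - 1*4)³ = ((4 + 0) - 1*4)³ = (4 - 4)³ = 0³ = 0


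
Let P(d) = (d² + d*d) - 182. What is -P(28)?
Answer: -1386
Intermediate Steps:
P(d) = -182 + 2*d² (P(d) = (d² + d²) - 182 = 2*d² - 182 = -182 + 2*d²)
-P(28) = -(-182 + 2*28²) = -(-182 + 2*784) = -(-182 + 1568) = -1*1386 = -1386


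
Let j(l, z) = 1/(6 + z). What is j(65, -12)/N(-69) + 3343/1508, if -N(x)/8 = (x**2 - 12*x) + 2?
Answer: 224288933/101174736 ≈ 2.2168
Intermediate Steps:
N(x) = -16 - 8*x**2 + 96*x (N(x) = -8*((x**2 - 12*x) + 2) = -8*(2 + x**2 - 12*x) = -16 - 8*x**2 + 96*x)
j(65, -12)/N(-69) + 3343/1508 = 1/((6 - 12)*(-16 - 8*(-69)**2 + 96*(-69))) + 3343/1508 = 1/((-6)*(-16 - 8*4761 - 6624)) + 3343*(1/1508) = -1/(6*(-16 - 38088 - 6624)) + 3343/1508 = -1/6/(-44728) + 3343/1508 = -1/6*(-1/44728) + 3343/1508 = 1/268368 + 3343/1508 = 224288933/101174736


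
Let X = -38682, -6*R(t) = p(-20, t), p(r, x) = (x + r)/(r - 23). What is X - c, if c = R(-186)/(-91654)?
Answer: -457351443715/11823366 ≈ -38682.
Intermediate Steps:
p(r, x) = (r + x)/(-23 + r)
R(t) = -10/129 + t/258 (R(t) = -(-20 + t)/(6*(-23 - 20)) = -(-20 + t)/(6*(-43)) = -(-1)*(-20 + t)/258 = -(20/43 - t/43)/6 = -10/129 + t/258)
c = 103/11823366 (c = (-10/129 + (1/258)*(-186))/(-91654) = (-10/129 - 31/43)*(-1/91654) = -103/129*(-1/91654) = 103/11823366 ≈ 8.7116e-6)
X - c = -38682 - 1*103/11823366 = -38682 - 103/11823366 = -457351443715/11823366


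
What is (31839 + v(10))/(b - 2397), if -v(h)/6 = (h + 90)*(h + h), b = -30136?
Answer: -19839/32533 ≈ -0.60981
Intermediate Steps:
v(h) = -12*h*(90 + h) (v(h) = -6*(h + 90)*(h + h) = -6*(90 + h)*2*h = -12*h*(90 + h))
(31839 + v(10))/(b - 2397) = (31839 - 12*10*(90 + 10))/(-30136 - 2397) = (31839 - 12*10*100)/(-32533) = (31839 - 12000)*(-1/32533) = 19839*(-1/32533) = -19839/32533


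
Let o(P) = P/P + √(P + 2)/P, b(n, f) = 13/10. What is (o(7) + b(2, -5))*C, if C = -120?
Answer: -2292/7 ≈ -327.43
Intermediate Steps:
b(n, f) = 13/10 (b(n, f) = 13*(⅒) = 13/10)
o(P) = 1 + √(2 + P)/P
(o(7) + b(2, -5))*C = ((7 + √(2 + 7))/7 + 13/10)*(-120) = ((7 + √9)/7 + 13/10)*(-120) = ((7 + 3)/7 + 13/10)*(-120) = ((⅐)*10 + 13/10)*(-120) = (10/7 + 13/10)*(-120) = (191/70)*(-120) = -2292/7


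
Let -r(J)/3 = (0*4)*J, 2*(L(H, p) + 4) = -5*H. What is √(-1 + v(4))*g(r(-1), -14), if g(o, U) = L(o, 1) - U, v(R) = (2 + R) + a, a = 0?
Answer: 10*√5 ≈ 22.361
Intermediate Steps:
v(R) = 2 + R (v(R) = (2 + R) + 0 = 2 + R)
L(H, p) = -4 - 5*H/2 (L(H, p) = -4 + (-5*H)/2 = -4 - 5*H/2)
r(J) = 0 (r(J) = -3*0*4*J = -0*J = -3*0 = 0)
g(o, U) = -4 - U - 5*o/2 (g(o, U) = (-4 - 5*o/2) - U = -4 - U - 5*o/2)
√(-1 + v(4))*g(r(-1), -14) = √(-1 + (2 + 4))*(-4 - 1*(-14) - 5/2*0) = √(-1 + 6)*(-4 + 14 + 0) = √5*10 = 10*√5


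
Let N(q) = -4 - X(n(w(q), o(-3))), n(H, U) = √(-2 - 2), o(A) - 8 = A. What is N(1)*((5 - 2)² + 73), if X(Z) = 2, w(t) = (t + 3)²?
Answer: -492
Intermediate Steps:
w(t) = (3 + t)²
o(A) = 8 + A
n(H, U) = 2*I (n(H, U) = √(-4) = 2*I)
N(q) = -6 (N(q) = -4 - 1*2 = -4 - 2 = -6)
N(1)*((5 - 2)² + 73) = -6*((5 - 2)² + 73) = -6*(3² + 73) = -6*(9 + 73) = -6*82 = -492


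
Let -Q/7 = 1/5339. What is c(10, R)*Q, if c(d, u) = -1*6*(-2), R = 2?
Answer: -84/5339 ≈ -0.015733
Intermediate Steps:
c(d, u) = 12 (c(d, u) = -6*(-2) = 12)
Q = -7/5339 ≈ -0.0013111
c(10, R)*Q = 12*(-7/5339) = -84/5339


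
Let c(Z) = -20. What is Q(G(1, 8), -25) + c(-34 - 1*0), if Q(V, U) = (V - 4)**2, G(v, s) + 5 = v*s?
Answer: -19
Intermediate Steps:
G(v, s) = -5 + s*v (G(v, s) = -5 + v*s = -5 + s*v)
Q(V, U) = (-4 + V)**2
Q(G(1, 8), -25) + c(-34 - 1*0) = (-4 + (-5 + 8*1))**2 - 20 = (-4 + (-5 + 8))**2 - 20 = (-4 + 3)**2 - 20 = (-1)**2 - 20 = 1 - 20 = -19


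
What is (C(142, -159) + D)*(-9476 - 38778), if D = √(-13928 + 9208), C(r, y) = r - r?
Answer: -193016*I*√295 ≈ -3.3152e+6*I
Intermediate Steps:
C(r, y) = 0
D = 4*I*√295 (D = √(-4720) = 4*I*√295 ≈ 68.702*I)
(C(142, -159) + D)*(-9476 - 38778) = (0 + 4*I*√295)*(-9476 - 38778) = (4*I*√295)*(-48254) = -193016*I*√295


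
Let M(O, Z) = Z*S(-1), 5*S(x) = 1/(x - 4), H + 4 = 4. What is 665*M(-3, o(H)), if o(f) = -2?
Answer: 266/5 ≈ 53.200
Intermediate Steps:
H = 0 (H = -4 + 4 = 0)
S(x) = 1/(5*(-4 + x)) (S(x) = 1/(5*(x - 4)) = 1/(5*(-4 + x)))
M(O, Z) = -Z/25 (M(O, Z) = Z*(1/(5*(-4 - 1))) = Z*((⅕)/(-5)) = Z*((⅕)*(-⅕)) = Z*(-1/25) = -Z/25)
665*M(-3, o(H)) = 665*(-1/25*(-2)) = 665*(2/25) = 266/5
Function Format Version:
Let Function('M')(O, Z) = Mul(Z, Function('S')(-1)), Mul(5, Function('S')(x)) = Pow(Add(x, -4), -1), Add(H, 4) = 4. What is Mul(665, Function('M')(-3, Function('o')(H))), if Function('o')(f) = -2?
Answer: Rational(266, 5) ≈ 53.200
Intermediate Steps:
H = 0 (H = Add(-4, 4) = 0)
Function('S')(x) = Mul(Rational(1, 5), Pow(Add(-4, x), -1)) (Function('S')(x) = Mul(Rational(1, 5), Pow(Add(x, -4), -1)) = Mul(Rational(1, 5), Pow(Add(-4, x), -1)))
Function('M')(O, Z) = Mul(Rational(-1, 25), Z) (Function('M')(O, Z) = Mul(Z, Mul(Rational(1, 5), Pow(Add(-4, -1), -1))) = Mul(Z, Mul(Rational(1, 5), Pow(-5, -1))) = Mul(Z, Mul(Rational(1, 5), Rational(-1, 5))) = Mul(Z, Rational(-1, 25)) = Mul(Rational(-1, 25), Z))
Mul(665, Function('M')(-3, Function('o')(H))) = Mul(665, Mul(Rational(-1, 25), -2)) = Mul(665, Rational(2, 25)) = Rational(266, 5)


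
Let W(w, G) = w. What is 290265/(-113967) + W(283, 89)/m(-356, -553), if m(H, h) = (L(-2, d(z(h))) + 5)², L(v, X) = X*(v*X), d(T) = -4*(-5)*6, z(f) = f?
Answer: -80224593427988/31498656277725 ≈ -2.5469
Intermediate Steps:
d(T) = 120 (d(T) = 20*6 = 120)
L(v, X) = v*X² (L(v, X) = X*(X*v) = v*X²)
m(H, h) = 829152025 (m(H, h) = (-2*120² + 5)² = (-2*14400 + 5)² = (-28800 + 5)² = (-28795)² = 829152025)
290265/(-113967) + W(283, 89)/m(-356, -553) = 290265/(-113967) + 283/829152025 = 290265*(-1/113967) + 283*(1/829152025) = -96755/37989 + 283/829152025 = -80224593427988/31498656277725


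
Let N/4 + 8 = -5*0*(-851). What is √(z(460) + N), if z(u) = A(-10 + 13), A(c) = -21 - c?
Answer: 2*I*√14 ≈ 7.4833*I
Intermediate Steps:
N = -32 (N = -32 + 4*(-5*0*(-851)) = -32 + 4*(0*(-851)) = -32 + 4*0 = -32 + 0 = -32)
z(u) = -24 (z(u) = -21 - (-10 + 13) = -21 - 1*3 = -21 - 3 = -24)
√(z(460) + N) = √(-24 - 32) = √(-56) = 2*I*√14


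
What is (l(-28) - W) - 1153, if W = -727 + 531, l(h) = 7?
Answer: -950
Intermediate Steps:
W = -196
(l(-28) - W) - 1153 = (7 - 1*(-196)) - 1153 = (7 + 196) - 1153 = 203 - 1153 = -950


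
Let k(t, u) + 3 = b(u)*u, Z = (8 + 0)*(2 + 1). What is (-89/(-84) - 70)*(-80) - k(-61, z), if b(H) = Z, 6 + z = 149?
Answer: 43811/21 ≈ 2086.2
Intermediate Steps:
z = 143 (z = -6 + 149 = 143)
Z = 24 (Z = 8*3 = 24)
b(H) = 24
k(t, u) = -3 + 24*u
(-89/(-84) - 70)*(-80) - k(-61, z) = (-89/(-84) - 70)*(-80) - (-3 + 24*143) = (-89*(-1/84) - 70)*(-80) - (-3 + 3432) = (89/84 - 70)*(-80) - 1*3429 = -5791/84*(-80) - 3429 = 115820/21 - 3429 = 43811/21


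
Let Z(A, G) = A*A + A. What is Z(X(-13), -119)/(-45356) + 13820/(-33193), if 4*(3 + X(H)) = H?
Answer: -10046545045/24088027328 ≈ -0.41708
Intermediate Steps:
X(H) = -3 + H/4
Z(A, G) = A + A**2 (Z(A, G) = A**2 + A = A + A**2)
Z(X(-13), -119)/(-45356) + 13820/(-33193) = ((-3 + (1/4)*(-13))*(1 + (-3 + (1/4)*(-13))))/(-45356) + 13820/(-33193) = ((-3 - 13/4)*(1 + (-3 - 13/4)))*(-1/45356) + 13820*(-1/33193) = -25*(1 - 25/4)/4*(-1/45356) - 13820/33193 = -25/4*(-21/4)*(-1/45356) - 13820/33193 = (525/16)*(-1/45356) - 13820/33193 = -525/725696 - 13820/33193 = -10046545045/24088027328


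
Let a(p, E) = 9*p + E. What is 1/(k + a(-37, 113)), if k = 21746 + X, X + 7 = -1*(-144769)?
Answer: 1/166288 ≈ 6.0137e-6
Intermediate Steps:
X = 144762 (X = -7 - 1*(-144769) = -7 + 144769 = 144762)
a(p, E) = E + 9*p
k = 166508 (k = 21746 + 144762 = 166508)
1/(k + a(-37, 113)) = 1/(166508 + (113 + 9*(-37))) = 1/(166508 + (113 - 333)) = 1/(166508 - 220) = 1/166288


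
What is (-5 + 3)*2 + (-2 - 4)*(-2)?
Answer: 8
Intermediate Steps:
(-5 + 3)*2 + (-2 - 4)*(-2) = -2*2 - 6*(-2) = -4 + 12 = 8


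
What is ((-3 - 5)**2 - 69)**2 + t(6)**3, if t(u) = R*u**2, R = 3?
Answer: 1259737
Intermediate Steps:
t(u) = 3*u**2
((-3 - 5)**2 - 69)**2 + t(6)**3 = ((-3 - 5)**2 - 69)**2 + (3*6**2)**3 = ((-8)**2 - 69)**2 + (3*36)**3 = (64 - 69)**2 + 108**3 = (-5)**2 + 1259712 = 25 + 1259712 = 1259737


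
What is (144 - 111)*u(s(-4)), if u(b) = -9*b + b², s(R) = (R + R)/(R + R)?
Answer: -264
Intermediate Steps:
s(R) = 1 (s(R) = (2*R)/((2*R)) = (2*R)*(1/(2*R)) = 1)
u(b) = b² - 9*b
(144 - 111)*u(s(-4)) = (144 - 111)*(1*(-9 + 1)) = 33*(1*(-8)) = 33*(-8) = -264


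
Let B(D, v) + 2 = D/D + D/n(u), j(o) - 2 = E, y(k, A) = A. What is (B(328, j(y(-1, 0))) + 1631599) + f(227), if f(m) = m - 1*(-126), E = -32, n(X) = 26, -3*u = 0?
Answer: 21215527/13 ≈ 1.6320e+6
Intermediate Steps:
u = 0 (u = -⅓*0 = 0)
j(o) = -30 (j(o) = 2 - 32 = -30)
f(m) = 126 + m (f(m) = m + 126 = 126 + m)
B(D, v) = -1 + D/26 (B(D, v) = -2 + (D/D + D/26) = -2 + (1 + D*(1/26)) = -2 + (1 + D/26) = -1 + D/26)
(B(328, j(y(-1, 0))) + 1631599) + f(227) = ((-1 + (1/26)*328) + 1631599) + (126 + 227) = ((-1 + 164/13) + 1631599) + 353 = (151/13 + 1631599) + 353 = 21210938/13 + 353 = 21215527/13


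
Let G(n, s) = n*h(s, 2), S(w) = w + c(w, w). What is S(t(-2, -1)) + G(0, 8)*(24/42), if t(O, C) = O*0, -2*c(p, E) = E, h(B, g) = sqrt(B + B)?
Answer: 0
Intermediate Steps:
h(B, g) = sqrt(2)*sqrt(B) (h(B, g) = sqrt(2*B) = sqrt(2)*sqrt(B))
c(p, E) = -E/2
t(O, C) = 0
S(w) = w/2 (S(w) = w - w/2 = w/2)
G(n, s) = n*sqrt(2)*sqrt(s) (G(n, s) = n*(sqrt(2)*sqrt(s)) = n*sqrt(2)*sqrt(s))
S(t(-2, -1)) + G(0, 8)*(24/42) = (1/2)*0 + (0*sqrt(2)*sqrt(8))*(24/42) = 0 + (0*sqrt(2)*(2*sqrt(2)))*(24*(1/42)) = 0 + 0*(4/7) = 0 + 0 = 0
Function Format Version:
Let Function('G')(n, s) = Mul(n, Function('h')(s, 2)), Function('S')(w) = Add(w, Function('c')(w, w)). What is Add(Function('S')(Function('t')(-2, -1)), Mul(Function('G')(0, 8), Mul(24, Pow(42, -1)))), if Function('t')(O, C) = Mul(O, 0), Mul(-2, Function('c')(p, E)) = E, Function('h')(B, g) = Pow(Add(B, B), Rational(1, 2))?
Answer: 0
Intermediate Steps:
Function('h')(B, g) = Mul(Pow(2, Rational(1, 2)), Pow(B, Rational(1, 2))) (Function('h')(B, g) = Pow(Mul(2, B), Rational(1, 2)) = Mul(Pow(2, Rational(1, 2)), Pow(B, Rational(1, 2))))
Function('c')(p, E) = Mul(Rational(-1, 2), E)
Function('t')(O, C) = 0
Function('S')(w) = Mul(Rational(1, 2), w) (Function('S')(w) = Add(w, Mul(Rational(-1, 2), w)) = Mul(Rational(1, 2), w))
Function('G')(n, s) = Mul(n, Pow(2, Rational(1, 2)), Pow(s, Rational(1, 2))) (Function('G')(n, s) = Mul(n, Mul(Pow(2, Rational(1, 2)), Pow(s, Rational(1, 2)))) = Mul(n, Pow(2, Rational(1, 2)), Pow(s, Rational(1, 2))))
Add(Function('S')(Function('t')(-2, -1)), Mul(Function('G')(0, 8), Mul(24, Pow(42, -1)))) = Add(Mul(Rational(1, 2), 0), Mul(Mul(0, Pow(2, Rational(1, 2)), Pow(8, Rational(1, 2))), Mul(24, Pow(42, -1)))) = Add(0, Mul(Mul(0, Pow(2, Rational(1, 2)), Mul(2, Pow(2, Rational(1, 2)))), Mul(24, Rational(1, 42)))) = Add(0, Mul(0, Rational(4, 7))) = Add(0, 0) = 0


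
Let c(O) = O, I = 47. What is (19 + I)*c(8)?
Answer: 528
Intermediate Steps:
(19 + I)*c(8) = (19 + 47)*8 = 66*8 = 528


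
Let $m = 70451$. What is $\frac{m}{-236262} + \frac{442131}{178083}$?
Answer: $\frac{10212514321}{4674916194} \approx 2.1845$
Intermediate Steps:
$\frac{m}{-236262} + \frac{442131}{178083} = \frac{70451}{-236262} + \frac{442131}{178083} = 70451 \left(- \frac{1}{236262}\right) + 442131 \cdot \frac{1}{178083} = - \frac{70451}{236262} + \frac{147377}{59361} = \frac{10212514321}{4674916194}$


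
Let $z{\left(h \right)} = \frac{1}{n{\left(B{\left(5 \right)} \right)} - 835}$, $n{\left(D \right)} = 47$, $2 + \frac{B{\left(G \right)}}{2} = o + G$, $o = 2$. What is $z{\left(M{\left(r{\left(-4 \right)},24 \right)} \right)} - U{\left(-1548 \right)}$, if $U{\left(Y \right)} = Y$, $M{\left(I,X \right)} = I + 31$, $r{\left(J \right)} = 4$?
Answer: $\frac{1219823}{788} \approx 1548.0$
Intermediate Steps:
$M{\left(I,X \right)} = 31 + I$
$B{\left(G \right)} = 2 G$ ($B{\left(G \right)} = -4 + 2 \left(2 + G\right) = -4 + \left(4 + 2 G\right) = 2 G$)
$z{\left(h \right)} = - \frac{1}{788}$ ($z{\left(h \right)} = \frac{1}{47 - 835} = \frac{1}{-788} = - \frac{1}{788}$)
$z{\left(M{\left(r{\left(-4 \right)},24 \right)} \right)} - U{\left(-1548 \right)} = - \frac{1}{788} - -1548 = - \frac{1}{788} + 1548 = \frac{1219823}{788}$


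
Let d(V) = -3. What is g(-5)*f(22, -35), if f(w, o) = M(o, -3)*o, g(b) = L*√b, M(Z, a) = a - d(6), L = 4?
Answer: 0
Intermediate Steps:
M(Z, a) = 3 + a (M(Z, a) = a - 1*(-3) = a + 3 = 3 + a)
g(b) = 4*√b
f(w, o) = 0 (f(w, o) = (3 - 3)*o = 0*o = 0)
g(-5)*f(22, -35) = (4*√(-5))*0 = (4*(I*√5))*0 = (4*I*√5)*0 = 0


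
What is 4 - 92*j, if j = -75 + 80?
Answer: -456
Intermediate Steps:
j = 5
4 - 92*j = 4 - 92*5 = 4 - 460 = -456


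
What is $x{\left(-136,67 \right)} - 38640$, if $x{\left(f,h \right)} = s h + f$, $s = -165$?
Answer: $-49831$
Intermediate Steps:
$x{\left(f,h \right)} = f - 165 h$ ($x{\left(f,h \right)} = - 165 h + f = f - 165 h$)
$x{\left(-136,67 \right)} - 38640 = \left(-136 - 11055\right) - 38640 = -11191 - 38640 = -49831$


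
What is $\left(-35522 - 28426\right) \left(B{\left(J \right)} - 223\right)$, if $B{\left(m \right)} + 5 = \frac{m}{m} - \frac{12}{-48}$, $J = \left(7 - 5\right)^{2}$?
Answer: $14500209$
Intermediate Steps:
$J = 4$ ($J = 2^{2} = 4$)
$B{\left(m \right)} = - \frac{15}{4}$ ($B{\left(m \right)} = -5 + \left(\frac{m}{m} - \frac{12}{-48}\right) = -5 + \left(1 - - \frac{1}{4}\right) = -5 + \left(1 + \frac{1}{4}\right) = -5 + \frac{5}{4} = - \frac{15}{4}$)
$\left(-35522 - 28426\right) \left(B{\left(J \right)} - 223\right) = \left(-35522 - 28426\right) \left(- \frac{15}{4} - 223\right) = \left(-63948\right) \left(- \frac{907}{4}\right) = 14500209$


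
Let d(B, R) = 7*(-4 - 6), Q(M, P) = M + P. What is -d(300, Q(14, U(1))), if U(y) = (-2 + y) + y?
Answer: 70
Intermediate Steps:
U(y) = -2 + 2*y
d(B, R) = -70 (d(B, R) = 7*(-10) = -70)
-d(300, Q(14, U(1))) = -1*(-70) = 70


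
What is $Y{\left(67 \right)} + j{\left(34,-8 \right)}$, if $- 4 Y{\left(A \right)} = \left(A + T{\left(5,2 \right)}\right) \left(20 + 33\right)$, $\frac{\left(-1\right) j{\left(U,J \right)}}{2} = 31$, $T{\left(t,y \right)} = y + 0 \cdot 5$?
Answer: $- \frac{3905}{4} \approx -976.25$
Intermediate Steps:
$T{\left(t,y \right)} = y$ ($T{\left(t,y \right)} = y + 0 = y$)
$j{\left(U,J \right)} = -62$ ($j{\left(U,J \right)} = \left(-2\right) 31 = -62$)
$Y{\left(A \right)} = - \frac{53}{2} - \frac{53 A}{4}$ ($Y{\left(A \right)} = - \frac{\left(A + 2\right) \left(20 + 33\right)}{4} = - \frac{\left(2 + A\right) 53}{4} = - \frac{106 + 53 A}{4} = - \frac{53}{2} - \frac{53 A}{4}$)
$Y{\left(67 \right)} + j{\left(34,-8 \right)} = \left(- \frac{53}{2} - \frac{3551}{4}\right) - 62 = - \frac{3657}{4} - 62 = - \frac{3905}{4}$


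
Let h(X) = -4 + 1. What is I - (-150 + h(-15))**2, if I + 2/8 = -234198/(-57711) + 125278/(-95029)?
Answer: -171155225364989/7312291492 ≈ -23407.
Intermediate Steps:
h(X) = -3
I = 18206171239/7312291492 (I = -1/4 + (-234198/(-57711) + 125278/(-95029)) = -1/4 + (-234198*(-1/57711) + 125278*(-1/95029)) = -1/4 + (78066/19237 - 125278/95029) = -1/4 + 5008561028/1828072873 = 18206171239/7312291492 ≈ 2.4898)
I - (-150 + h(-15))**2 = 18206171239/7312291492 - (-150 - 3)**2 = 18206171239/7312291492 - 1*(-153)**2 = 18206171239/7312291492 - 1*23409 = 18206171239/7312291492 - 23409 = -171155225364989/7312291492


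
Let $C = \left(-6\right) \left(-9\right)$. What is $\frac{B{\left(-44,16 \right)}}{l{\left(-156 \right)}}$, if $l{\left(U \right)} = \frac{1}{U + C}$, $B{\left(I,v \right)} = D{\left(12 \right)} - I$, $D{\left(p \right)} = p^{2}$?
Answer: $-19176$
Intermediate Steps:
$C = 54$
$B{\left(I,v \right)} = 144 - I$ ($B{\left(I,v \right)} = 12^{2} - I = 144 - I$)
$l{\left(U \right)} = \frac{1}{54 + U}$ ($l{\left(U \right)} = \frac{1}{U + 54} = \frac{1}{54 + U}$)
$\frac{B{\left(-44,16 \right)}}{l{\left(-156 \right)}} = \frac{144 - -44}{\frac{1}{54 - 156}} = \frac{144 + 44}{\frac{1}{-102}} = \frac{188}{- \frac{1}{102}} = 188 \left(-102\right) = -19176$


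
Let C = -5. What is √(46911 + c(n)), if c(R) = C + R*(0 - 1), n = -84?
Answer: √46990 ≈ 216.77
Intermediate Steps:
c(R) = -5 - R (c(R) = -5 + R*(0 - 1) = -5 + R*(-1) = -5 - R)
√(46911 + c(n)) = √(46911 + (-5 - 1*(-84))) = √(46911 + (-5 + 84)) = √(46911 + 79) = √46990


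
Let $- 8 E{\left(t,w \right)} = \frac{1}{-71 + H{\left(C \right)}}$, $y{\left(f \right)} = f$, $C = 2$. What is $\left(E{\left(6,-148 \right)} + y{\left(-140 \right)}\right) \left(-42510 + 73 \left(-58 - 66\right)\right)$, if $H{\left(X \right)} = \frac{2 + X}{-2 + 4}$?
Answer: $\frac{1992329899}{276} \approx 7.2186 \cdot 10^{6}$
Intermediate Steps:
$H{\left(X \right)} = 1 + \frac{X}{2}$ ($H{\left(X \right)} = \frac{2 + X}{2} = \left(2 + X\right) \frac{1}{2} = 1 + \frac{X}{2}$)
$E{\left(t,w \right)} = \frac{1}{552}$ ($E{\left(t,w \right)} = - \frac{1}{8 \left(-71 + \left(1 + \frac{1}{2} \cdot 2\right)\right)} = - \frac{1}{8 \left(-71 + \left(1 + 1\right)\right)} = - \frac{1}{8 \left(-71 + 2\right)} = - \frac{1}{8 \left(-69\right)} = \left(- \frac{1}{8}\right) \left(- \frac{1}{69}\right) = \frac{1}{552}$)
$\left(E{\left(6,-148 \right)} + y{\left(-140 \right)}\right) \left(-42510 + 73 \left(-58 - 66\right)\right) = \left(\frac{1}{552} - 140\right) \left(-42510 + 73 \left(-58 - 66\right)\right) = - \frac{77279 \left(-42510 + 73 \left(-124\right)\right)}{552} = - \frac{77279 \left(-42510 - 9052\right)}{552} = \left(- \frac{77279}{552}\right) \left(-51562\right) = \frac{1992329899}{276}$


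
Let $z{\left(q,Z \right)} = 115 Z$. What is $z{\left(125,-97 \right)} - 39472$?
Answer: $-50627$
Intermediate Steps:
$z{\left(125,-97 \right)} - 39472 = 115 \left(-97\right) - 39472 = -11155 - 39472 = -50627$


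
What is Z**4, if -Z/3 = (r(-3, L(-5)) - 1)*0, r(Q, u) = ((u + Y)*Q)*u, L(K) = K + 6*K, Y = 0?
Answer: 0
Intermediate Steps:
L(K) = 7*K
r(Q, u) = Q*u**2 (r(Q, u) = ((u + 0)*Q)*u = (u*Q)*u = (Q*u)*u = Q*u**2)
Z = 0 (Z = -3*(-3*(7*(-5))**2 - 1)*0 = -3*(-3*(-35)**2 - 1)*0 = -3*(-3*1225 - 1)*0 = -3*(-3675 - 1)*0 = -(-11028)*0 = -3*0 = 0)
Z**4 = 0**4 = 0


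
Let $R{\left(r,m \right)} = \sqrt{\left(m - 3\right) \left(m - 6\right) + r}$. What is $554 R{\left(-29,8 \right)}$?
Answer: $554 i \sqrt{19} \approx 2414.8 i$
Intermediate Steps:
$R{\left(r,m \right)} = \sqrt{r + \left(-6 + m\right) \left(-3 + m\right)}$ ($R{\left(r,m \right)} = \sqrt{\left(-3 + m\right) \left(-6 + m\right) + r} = \sqrt{\left(-6 + m\right) \left(-3 + m\right) + r} = \sqrt{r + \left(-6 + m\right) \left(-3 + m\right)}$)
$554 R{\left(-29,8 \right)} = 554 \sqrt{18 - 29 + 8^{2} - 72} = 554 \sqrt{18 - 29 + 64 - 72} = 554 \sqrt{-19} = 554 i \sqrt{19}$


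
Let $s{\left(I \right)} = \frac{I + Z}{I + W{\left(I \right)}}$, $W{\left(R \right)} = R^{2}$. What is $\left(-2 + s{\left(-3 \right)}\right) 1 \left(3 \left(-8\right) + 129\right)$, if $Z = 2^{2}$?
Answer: $- \frac{385}{2} \approx -192.5$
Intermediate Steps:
$Z = 4$
$s{\left(I \right)} = \frac{4 + I}{I + I^{2}}$ ($s{\left(I \right)} = \frac{I + 4}{I + I^{2}} = \frac{4 + I}{I + I^{2}}$)
$\left(-2 + s{\left(-3 \right)}\right) 1 \left(3 \left(-8\right) + 129\right) = \left(-2 + \frac{4 - 3}{\left(-3\right) \left(1 - 3\right)}\right) 1 \left(3 \left(-8\right) + 129\right) = \left(-2 - \frac{1}{3} \frac{1}{-2} \cdot 1\right) 1 \left(-24 + 129\right) = \left(-2 - \left(- \frac{1}{6}\right) 1\right) 1 \cdot 105 = \left(-2 + \frac{1}{6}\right) 1 \cdot 105 = \left(- \frac{11}{6}\right) 1 \cdot 105 = \left(- \frac{11}{6}\right) 105 = - \frac{385}{2}$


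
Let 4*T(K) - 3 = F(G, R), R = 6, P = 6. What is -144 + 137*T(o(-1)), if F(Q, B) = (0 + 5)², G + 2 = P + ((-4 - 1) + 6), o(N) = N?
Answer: 815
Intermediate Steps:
G = 5 (G = -2 + (6 + ((-4 - 1) + 6)) = -2 + (6 + (-5 + 6)) = -2 + (6 + 1) = -2 + 7 = 5)
F(Q, B) = 25 (F(Q, B) = 5² = 25)
T(K) = 7 (T(K) = ¾ + (¼)*25 = ¾ + 25/4 = 7)
-144 + 137*T(o(-1)) = -144 + 137*7 = -144 + 959 = 815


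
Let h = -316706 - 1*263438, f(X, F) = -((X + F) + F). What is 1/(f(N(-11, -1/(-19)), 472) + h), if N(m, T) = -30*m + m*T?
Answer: -19/11046931 ≈ -1.7199e-6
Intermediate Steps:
N(m, T) = -30*m + T*m
f(X, F) = -X - 2*F (f(X, F) = -((F + X) + F) = -(X + 2*F) = -X - 2*F)
h = -580144 (h = -316706 - 263438 = -580144)
1/(f(N(-11, -1/(-19)), 472) + h) = 1/((-(-11)*(-30 - 1/(-19)) - 2*472) - 580144) = 1/((-(-11)*(-30 - 1*(-1/19)) - 944) - 580144) = 1/((-(-11)*(-30 + 1/19) - 944) - 580144) = 1/((-(-11)*(-569)/19 - 944) - 580144) = 1/((-1*6259/19 - 944) - 580144) = 1/((-6259/19 - 944) - 580144) = 1/(-24195/19 - 580144) = 1/(-11046931/19) = -19/11046931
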